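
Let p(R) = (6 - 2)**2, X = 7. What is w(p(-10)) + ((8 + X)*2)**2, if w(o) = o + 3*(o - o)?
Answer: 916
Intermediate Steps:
p(R) = 16 (p(R) = 4**2 = 16)
w(o) = o (w(o) = o + 3*0 = o + 0 = o)
w(p(-10)) + ((8 + X)*2)**2 = 16 + ((8 + 7)*2)**2 = 16 + (15*2)**2 = 16 + 30**2 = 16 + 900 = 916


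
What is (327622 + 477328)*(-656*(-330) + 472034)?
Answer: 554219344300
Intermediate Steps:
(327622 + 477328)*(-656*(-330) + 472034) = 804950*(216480 + 472034) = 804950*688514 = 554219344300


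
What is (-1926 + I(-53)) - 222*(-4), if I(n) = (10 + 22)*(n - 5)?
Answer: -2894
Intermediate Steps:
I(n) = -160 + 32*n (I(n) = 32*(-5 + n) = -160 + 32*n)
(-1926 + I(-53)) - 222*(-4) = (-1926 + (-160 + 32*(-53))) - 222*(-4) = (-1926 + (-160 - 1696)) + 888 = (-1926 - 1856) + 888 = -3782 + 888 = -2894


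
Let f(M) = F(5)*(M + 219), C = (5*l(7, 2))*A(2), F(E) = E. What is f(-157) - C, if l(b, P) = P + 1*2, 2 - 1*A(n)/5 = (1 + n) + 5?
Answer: 910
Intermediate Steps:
A(n) = -20 - 5*n (A(n) = 10 - 5*((1 + n) + 5) = 10 - 5*(6 + n) = 10 + (-30 - 5*n) = -20 - 5*n)
l(b, P) = 2 + P (l(b, P) = P + 2 = 2 + P)
C = -600 (C = (5*(2 + 2))*(-20 - 5*2) = (5*4)*(-20 - 10) = 20*(-30) = -600)
f(M) = 1095 + 5*M (f(M) = 5*(M + 219) = 5*(219 + M) = 1095 + 5*M)
f(-157) - C = (1095 + 5*(-157)) - 1*(-600) = (1095 - 785) + 600 = 310 + 600 = 910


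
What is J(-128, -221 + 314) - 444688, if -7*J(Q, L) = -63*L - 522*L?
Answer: -3058411/7 ≈ -4.3692e+5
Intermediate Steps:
J(Q, L) = 585*L/7 (J(Q, L) = -(-63*L - 522*L)/7 = -(-585)*L/7 = 585*L/7)
J(-128, -221 + 314) - 444688 = 585*(-221 + 314)/7 - 444688 = (585/7)*93 - 444688 = 54405/7 - 444688 = -3058411/7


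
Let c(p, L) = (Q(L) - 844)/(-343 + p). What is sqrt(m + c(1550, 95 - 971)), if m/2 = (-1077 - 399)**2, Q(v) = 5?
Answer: 5*sqrt(253908460855)/1207 ≈ 2087.4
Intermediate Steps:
m = 4357152 (m = 2*(-1077 - 399)**2 = 2*(-1476)**2 = 2*2178576 = 4357152)
c(p, L) = -839/(-343 + p) (c(p, L) = (5 - 844)/(-343 + p) = -839/(-343 + p))
sqrt(m + c(1550, 95 - 971)) = sqrt(4357152 - 839/(-343 + 1550)) = sqrt(4357152 - 839/1207) = sqrt(5259081625/1207) = 5*sqrt(253908460855)/1207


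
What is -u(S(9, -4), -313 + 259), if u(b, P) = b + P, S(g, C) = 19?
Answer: 35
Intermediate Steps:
u(b, P) = P + b
-u(S(9, -4), -313 + 259) = -((-313 + 259) + 19) = -(-54 + 19) = -1*(-35) = 35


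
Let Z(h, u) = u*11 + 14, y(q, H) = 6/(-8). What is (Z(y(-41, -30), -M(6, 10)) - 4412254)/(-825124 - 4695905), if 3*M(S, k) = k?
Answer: 13236830/16563087 ≈ 0.79918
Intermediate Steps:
y(q, H) = -¾ (y(q, H) = 6*(-⅛) = -¾)
M(S, k) = k/3
Z(h, u) = 14 + 11*u (Z(h, u) = 11*u + 14 = 14 + 11*u)
(Z(y(-41, -30), -M(6, 10)) - 4412254)/(-825124 - 4695905) = ((14 + 11*(-10/3)) - 4412254)/(-825124 - 4695905) = ((14 + 11*(-1*10/3)) - 4412254)/(-5521029) = ((14 + 11*(-10/3)) - 4412254)*(-1/5521029) = ((14 - 110/3) - 4412254)*(-1/5521029) = (-68/3 - 4412254)*(-1/5521029) = -13236830/3*(-1/5521029) = 13236830/16563087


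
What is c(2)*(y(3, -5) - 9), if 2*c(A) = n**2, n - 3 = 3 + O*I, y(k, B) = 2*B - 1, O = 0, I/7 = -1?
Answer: -360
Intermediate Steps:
I = -7 (I = 7*(-1) = -7)
y(k, B) = -1 + 2*B
n = 6 (n = 3 + (3 + 0*(-7)) = 3 + (3 + 0) = 3 + 3 = 6)
c(A) = 18 (c(A) = (1/2)*6**2 = (1/2)*36 = 18)
c(2)*(y(3, -5) - 9) = 18*((-1 + 2*(-5)) - 9) = 18*((-1 - 10) - 9) = 18*(-11 - 9) = 18*(-20) = -360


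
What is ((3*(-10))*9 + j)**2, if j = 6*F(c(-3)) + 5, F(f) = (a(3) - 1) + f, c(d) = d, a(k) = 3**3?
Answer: 16129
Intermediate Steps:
a(k) = 27
F(f) = 26 + f (F(f) = (27 - 1) + f = 26 + f)
j = 143 (j = 6*(26 - 3) + 5 = 6*23 + 5 = 138 + 5 = 143)
((3*(-10))*9 + j)**2 = ((3*(-10))*9 + 143)**2 = (-30*9 + 143)**2 = (-270 + 143)**2 = (-127)**2 = 16129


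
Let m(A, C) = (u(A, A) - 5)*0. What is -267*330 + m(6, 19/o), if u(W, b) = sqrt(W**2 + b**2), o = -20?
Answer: -88110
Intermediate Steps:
m(A, C) = 0 (m(A, C) = (sqrt(A**2 + A**2) - 5)*0 = (sqrt(2*A**2) - 5)*0 = (sqrt(2)*sqrt(A**2) - 5)*0 = (-5 + sqrt(2)*sqrt(A**2))*0 = 0)
-267*330 + m(6, 19/o) = -267*330 + 0 = -88110 + 0 = -88110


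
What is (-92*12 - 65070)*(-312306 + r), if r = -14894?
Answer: 21652132800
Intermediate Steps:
(-92*12 - 65070)*(-312306 + r) = (-92*12 - 65070)*(-312306 - 14894) = (-1104 - 65070)*(-327200) = -66174*(-327200) = 21652132800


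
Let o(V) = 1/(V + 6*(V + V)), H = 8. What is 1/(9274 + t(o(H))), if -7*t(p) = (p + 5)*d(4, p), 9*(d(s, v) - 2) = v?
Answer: 681408/6318401959 ≈ 0.00010784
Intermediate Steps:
d(s, v) = 2 + v/9
o(V) = 1/(13*V) (o(V) = 1/(V + 6*(2*V)) = 1/(V + 12*V) = 1/(13*V))
t(p) = -(2 + p/9)*(5 + p)/7 (t(p) = -(p + 5)*(2 + p/9)/7 = -(5 + p)*(2 + p/9)/7 = -(2 + p/9)*(5 + p)/7)
1/(9274 + t(o(H))) = 1/(9274 - (5 + (1/13)/8)*(18 + (1/13)/8)/63) = 1/(9274 - (5 + (1/13)*(⅛))*(18 + (1/13)*(⅛))/63) = 1/(9274 - (5 + 1/104)*(18 + 1/104)/63) = 1/(9274 - 1/63*521/104*1873/104) = 1/(9274 - 975833/681408) = 1/(6318401959/681408) = 681408/6318401959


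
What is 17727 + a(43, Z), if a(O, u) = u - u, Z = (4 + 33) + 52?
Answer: 17727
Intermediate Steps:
Z = 89 (Z = 37 + 52 = 89)
a(O, u) = 0
17727 + a(43, Z) = 17727 + 0 = 17727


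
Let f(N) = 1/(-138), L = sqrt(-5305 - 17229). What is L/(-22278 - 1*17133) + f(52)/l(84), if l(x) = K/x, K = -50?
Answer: 7/575 - I*sqrt(22534)/39411 ≈ 0.012174 - 0.0038089*I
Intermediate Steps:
L = I*sqrt(22534) (L = sqrt(-22534) = I*sqrt(22534) ≈ 150.11*I)
l(x) = -50/x
f(N) = -1/138
L/(-22278 - 1*17133) + f(52)/l(84) = (I*sqrt(22534))/(-22278 - 1*17133) - 1/(138*((-50/84))) = (I*sqrt(22534))/(-22278 - 17133) - 1/(138*((-50*1/84))) = (I*sqrt(22534))/(-39411) - 1/(138*(-25/42)) = (I*sqrt(22534))*(-1/39411) - 1/138*(-42/25) = -I*sqrt(22534)/39411 + 7/575 = 7/575 - I*sqrt(22534)/39411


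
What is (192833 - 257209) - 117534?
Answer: -181910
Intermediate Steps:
(192833 - 257209) - 117534 = -64376 - 117534 = -181910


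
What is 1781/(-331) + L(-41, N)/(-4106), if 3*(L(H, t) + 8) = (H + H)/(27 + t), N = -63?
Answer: -394761023/73390644 ≈ -5.3789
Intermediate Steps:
L(H, t) = -8 + 2*H/(3*(27 + t)) (L(H, t) = -8 + ((H + H)/(27 + t))/3 = -8 + ((2*H)/(27 + t))/3 = -8 + (2*H/(27 + t))/3 = -8 + 2*H/(3*(27 + t)))
1781/(-331) + L(-41, N)/(-4106) = 1781/(-331) + (2*(-324 - 41 - 12*(-63))/(3*(27 - 63)))/(-4106) = 1781*(-1/331) + ((2/3)*(-324 - 41 + 756)/(-36))*(-1/4106) = -1781/331 + ((2/3)*(-1/36)*391)*(-1/4106) = -1781/331 - 391/54*(-1/4106) = -1781/331 + 391/221724 = -394761023/73390644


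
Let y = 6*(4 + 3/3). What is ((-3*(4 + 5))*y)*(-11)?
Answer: 8910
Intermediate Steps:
y = 30 (y = 6*(4 + 3*(1/3)) = 6*(4 + 1) = 6*5 = 30)
((-3*(4 + 5))*y)*(-11) = (-3*(4 + 5)*30)*(-11) = (-3*9*30)*(-11) = -27*30*(-11) = -810*(-11) = 8910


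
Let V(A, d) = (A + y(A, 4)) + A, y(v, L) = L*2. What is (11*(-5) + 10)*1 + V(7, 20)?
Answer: -23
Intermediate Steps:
y(v, L) = 2*L
V(A, d) = 8 + 2*A (V(A, d) = (A + 2*4) + A = (A + 8) + A = (8 + A) + A = 8 + 2*A)
(11*(-5) + 10)*1 + V(7, 20) = (11*(-5) + 10)*1 + (8 + 2*7) = (-55 + 10)*1 + (8 + 14) = -45*1 + 22 = -45 + 22 = -23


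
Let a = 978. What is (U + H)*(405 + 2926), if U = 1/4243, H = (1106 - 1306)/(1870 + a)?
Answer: -352149989/1510508 ≈ -233.13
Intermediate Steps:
H = -25/356 (H = (1106 - 1306)/(1870 + 978) = -200/2848 = -200*1/2848 = -25/356 ≈ -0.070225)
U = 1/4243 ≈ 0.00023568
(U + H)*(405 + 2926) = (1/4243 - 25/356)*(405 + 2926) = -105719/1510508*3331 = -352149989/1510508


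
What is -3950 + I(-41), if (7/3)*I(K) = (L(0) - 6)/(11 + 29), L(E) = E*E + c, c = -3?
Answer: -1106027/280 ≈ -3950.1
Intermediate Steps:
L(E) = -3 + E² (L(E) = E*E - 3 = E² - 3 = -3 + E²)
I(K) = -27/280 (I(K) = 3*(((-3 + 0²) - 6)/(11 + 29))/7 = 3*(((-3 + 0) - 6)/40)/7 = 3*((-3 - 6)*(1/40))/7 = 3*(-9*1/40)/7 = (3/7)*(-9/40) = -27/280)
-3950 + I(-41) = -3950 - 27/280 = -1106027/280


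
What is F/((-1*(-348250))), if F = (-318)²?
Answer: 50562/174125 ≈ 0.29038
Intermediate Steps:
F = 101124
F/((-1*(-348250))) = 101124/((-1*(-348250))) = 101124/348250 = 101124*(1/348250) = 50562/174125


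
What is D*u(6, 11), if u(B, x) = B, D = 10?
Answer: 60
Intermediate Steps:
D*u(6, 11) = 10*6 = 60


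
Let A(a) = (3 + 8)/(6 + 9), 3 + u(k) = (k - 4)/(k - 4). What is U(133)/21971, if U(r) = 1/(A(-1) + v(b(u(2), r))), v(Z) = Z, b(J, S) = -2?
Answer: -15/417449 ≈ -3.5933e-5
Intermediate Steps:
u(k) = -2 (u(k) = -3 + (k - 4)/(k - 4) = -3 + (-4 + k)/(-4 + k) = -3 + 1 = -2)
A(a) = 11/15
U(r) = -15/19 (U(r) = 1/(11/15 - 2) = 1/(-19/15) = -15/19)
U(133)/21971 = -15/19/21971 = -15/19*1/21971 = -15/417449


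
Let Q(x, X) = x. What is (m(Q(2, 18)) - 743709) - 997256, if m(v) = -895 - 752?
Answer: -1742612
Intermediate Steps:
m(v) = -1647
(m(Q(2, 18)) - 743709) - 997256 = (-1647 - 743709) - 997256 = -745356 - 997256 = -1742612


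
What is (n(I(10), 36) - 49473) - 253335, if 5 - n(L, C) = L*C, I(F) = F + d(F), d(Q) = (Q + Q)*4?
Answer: -306043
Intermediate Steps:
d(Q) = 8*Q (d(Q) = (2*Q)*4 = 8*Q)
I(F) = 9*F (I(F) = F + 8*F = 9*F)
n(L, C) = 5 - C*L (n(L, C) = 5 - L*C = 5 - C*L)
(n(I(10), 36) - 49473) - 253335 = ((5 - 1*36*9*10) - 49473) - 253335 = ((5 - 1*36*90) - 49473) - 253335 = ((5 - 3240) - 49473) - 253335 = (-3235 - 49473) - 253335 = -52708 - 253335 = -306043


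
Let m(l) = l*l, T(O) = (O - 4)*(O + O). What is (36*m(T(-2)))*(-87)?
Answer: -1804032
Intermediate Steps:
T(O) = 2*O*(-4 + O) (T(O) = (-4 + O)*(2*O) = 2*O*(-4 + O))
m(l) = l**2
(36*m(T(-2)))*(-87) = (36*(2*(-2)*(-4 - 2))**2)*(-87) = (36*(2*(-2)*(-6))**2)*(-87) = (36*24**2)*(-87) = (36*576)*(-87) = 20736*(-87) = -1804032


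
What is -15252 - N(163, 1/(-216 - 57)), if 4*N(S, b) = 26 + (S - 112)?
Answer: -61085/4 ≈ -15271.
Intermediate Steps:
N(S, b) = -43/2 + S/4 (N(S, b) = (26 + (S - 112))/4 = (26 + (-112 + S))/4 = (-86 + S)/4 = -43/2 + S/4)
-15252 - N(163, 1/(-216 - 57)) = -15252 - (-43/2 + (1/4)*163) = -15252 - (-43/2 + 163/4) = -15252 - 1*77/4 = -15252 - 77/4 = -61085/4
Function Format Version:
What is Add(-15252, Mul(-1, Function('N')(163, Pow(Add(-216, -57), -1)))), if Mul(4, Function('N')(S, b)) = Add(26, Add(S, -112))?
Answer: Rational(-61085, 4) ≈ -15271.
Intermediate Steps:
Function('N')(S, b) = Add(Rational(-43, 2), Mul(Rational(1, 4), S)) (Function('N')(S, b) = Mul(Rational(1, 4), Add(26, Add(S, -112))) = Mul(Rational(1, 4), Add(26, Add(-112, S))) = Mul(Rational(1, 4), Add(-86, S)) = Add(Rational(-43, 2), Mul(Rational(1, 4), S)))
Add(-15252, Mul(-1, Function('N')(163, Pow(Add(-216, -57), -1)))) = Add(-15252, Mul(-1, Add(Rational(-43, 2), Mul(Rational(1, 4), 163)))) = Add(-15252, Mul(-1, Add(Rational(-43, 2), Rational(163, 4)))) = Add(-15252, Mul(-1, Rational(77, 4))) = Add(-15252, Rational(-77, 4)) = Rational(-61085, 4)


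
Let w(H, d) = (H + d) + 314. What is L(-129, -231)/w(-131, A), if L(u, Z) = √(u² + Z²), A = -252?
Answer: -√7778/23 ≈ -3.8345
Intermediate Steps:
w(H, d) = 314 + H + d
L(u, Z) = √(Z² + u²)
L(-129, -231)/w(-131, A) = √((-231)² + (-129)²)/(314 - 131 - 252) = √(53361 + 16641)/(-69) = √70002*(-1/69) = (3*√7778)*(-1/69) = -√7778/23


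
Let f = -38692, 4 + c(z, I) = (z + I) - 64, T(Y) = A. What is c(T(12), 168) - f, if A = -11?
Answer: 38781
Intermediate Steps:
T(Y) = -11
c(z, I) = -68 + I + z (c(z, I) = -4 + ((z + I) - 64) = -4 + ((I + z) - 64) = -4 + (-64 + I + z) = -68 + I + z)
c(T(12), 168) - f = (-68 + 168 - 11) - 1*(-38692) = 89 + 38692 = 38781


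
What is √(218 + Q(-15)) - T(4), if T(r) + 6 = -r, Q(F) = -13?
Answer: 10 + √205 ≈ 24.318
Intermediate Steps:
T(r) = -6 - r
√(218 + Q(-15)) - T(4) = √(218 - 13) - (-6 - 1*4) = √205 - (-6 - 4) = √205 - 1*(-10) = √205 + 10 = 10 + √205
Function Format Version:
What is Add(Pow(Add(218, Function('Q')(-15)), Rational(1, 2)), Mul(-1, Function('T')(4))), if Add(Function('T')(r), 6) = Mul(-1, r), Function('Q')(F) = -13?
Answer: Add(10, Pow(205, Rational(1, 2))) ≈ 24.318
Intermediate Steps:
Function('T')(r) = Add(-6, Mul(-1, r))
Add(Pow(Add(218, Function('Q')(-15)), Rational(1, 2)), Mul(-1, Function('T')(4))) = Add(Pow(Add(218, -13), Rational(1, 2)), Mul(-1, Add(-6, Mul(-1, 4)))) = Add(Pow(205, Rational(1, 2)), Mul(-1, Add(-6, -4))) = Add(Pow(205, Rational(1, 2)), Mul(-1, -10)) = Add(Pow(205, Rational(1, 2)), 10) = Add(10, Pow(205, Rational(1, 2)))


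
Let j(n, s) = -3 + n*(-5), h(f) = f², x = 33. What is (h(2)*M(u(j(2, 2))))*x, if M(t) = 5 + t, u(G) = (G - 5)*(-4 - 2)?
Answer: 14916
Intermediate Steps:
j(n, s) = -3 - 5*n
u(G) = 30 - 6*G (u(G) = (-5 + G)*(-6) = 30 - 6*G)
(h(2)*M(u(j(2, 2))))*x = (2²*(5 + (30 - 6*(-3 - 5*2))))*33 = (4*(5 + (30 - 6*(-3 - 10))))*33 = (4*(5 + (30 - 6*(-13))))*33 = (4*(5 + (30 + 78)))*33 = (4*(5 + 108))*33 = (4*113)*33 = 452*33 = 14916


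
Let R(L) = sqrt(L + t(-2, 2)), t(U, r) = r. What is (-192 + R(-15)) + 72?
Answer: -120 + I*sqrt(13) ≈ -120.0 + 3.6056*I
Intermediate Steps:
R(L) = sqrt(2 + L) (R(L) = sqrt(L + 2) = sqrt(2 + L))
(-192 + R(-15)) + 72 = (-192 + sqrt(2 - 15)) + 72 = (-192 + sqrt(-13)) + 72 = (-192 + I*sqrt(13)) + 72 = -120 + I*sqrt(13)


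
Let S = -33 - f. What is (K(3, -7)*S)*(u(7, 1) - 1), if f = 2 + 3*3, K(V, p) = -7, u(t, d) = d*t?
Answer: 1848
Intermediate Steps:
f = 11 (f = 2 + 9 = 11)
S = -44 (S = -33 - 1*11 = -33 - 11 = -44)
(K(3, -7)*S)*(u(7, 1) - 1) = (-7*(-44))*(1*7 - 1) = 308*(7 - 1) = 308*6 = 1848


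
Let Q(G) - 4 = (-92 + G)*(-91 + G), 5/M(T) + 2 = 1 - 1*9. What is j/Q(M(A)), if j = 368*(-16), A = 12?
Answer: -23552/33871 ≈ -0.69534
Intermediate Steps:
M(T) = -½ (M(T) = 5/(-2 + (1 - 1*9)) = 5/(-2 + (1 - 9)) = 5/(-2 - 8) = 5/(-10) = 5*(-⅒) = -½)
Q(G) = 4 + (-92 + G)*(-91 + G)
j = -5888
j/Q(M(A)) = -5888/(8376 + (-½)² - 183*(-½)) = -5888/(8376 + ¼ + 183/2) = -5888/33871/4 = -5888*4/33871 = -23552/33871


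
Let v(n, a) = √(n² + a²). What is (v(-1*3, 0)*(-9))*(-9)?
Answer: 243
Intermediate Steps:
v(n, a) = √(a² + n²)
(v(-1*3, 0)*(-9))*(-9) = (√(0² + (-1*3)²)*(-9))*(-9) = (√(0 + (-3)²)*(-9))*(-9) = (√(0 + 9)*(-9))*(-9) = (√9*(-9))*(-9) = (3*(-9))*(-9) = -27*(-9) = 243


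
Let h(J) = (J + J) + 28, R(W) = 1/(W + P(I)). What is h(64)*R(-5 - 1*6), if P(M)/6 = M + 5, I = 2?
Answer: 156/31 ≈ 5.0323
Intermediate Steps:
P(M) = 30 + 6*M (P(M) = 6*(M + 5) = 6*(5 + M) = 30 + 6*M)
R(W) = 1/(42 + W) (R(W) = 1/(W + (30 + 6*2)) = 1/(W + (30 + 12)) = 1/(W + 42) = 1/(42 + W))
h(J) = 28 + 2*J (h(J) = 2*J + 28 = 28 + 2*J)
h(64)*R(-5 - 1*6) = (28 + 2*64)/(42 + (-5 - 1*6)) = (28 + 128)/(42 + (-5 - 6)) = 156/(42 - 11) = 156/31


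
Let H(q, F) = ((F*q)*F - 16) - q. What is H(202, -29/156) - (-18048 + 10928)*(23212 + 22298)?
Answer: 3942809073917/12168 ≈ 3.2403e+8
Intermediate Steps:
H(q, F) = -16 - q + q*F**2 (H(q, F) = (q*F**2 - 16) - q = (-16 + q*F**2) - q = -16 - q + q*F**2)
H(202, -29/156) - (-18048 + 10928)*(23212 + 22298) = (-16 - 1*202 + 202*(-29/156)**2) - (-18048 + 10928)*(23212 + 22298) = (-16 - 202 + 202*(-29*1/156)**2) - (-7120)*45510 = (-16 - 202 + 202*(-29/156)**2) - 1*(-324031200) = (-16 - 202 + 202*(841/24336)) + 324031200 = (-16 - 202 + 84941/12168) + 324031200 = -2567683/12168 + 324031200 = 3942809073917/12168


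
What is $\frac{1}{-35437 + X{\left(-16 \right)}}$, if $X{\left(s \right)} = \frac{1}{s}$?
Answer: $- \frac{16}{566993} \approx -2.8219 \cdot 10^{-5}$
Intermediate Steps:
$\frac{1}{-35437 + X{\left(-16 \right)}} = \frac{1}{-35437 + \frac{1}{-16}} = \frac{1}{-35437 - \frac{1}{16}} = \frac{1}{- \frac{566993}{16}} = - \frac{16}{566993}$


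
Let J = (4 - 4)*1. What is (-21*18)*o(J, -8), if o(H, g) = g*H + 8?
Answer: -3024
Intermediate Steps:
J = 0 (J = 0*1 = 0)
o(H, g) = 8 + H*g (o(H, g) = H*g + 8 = 8 + H*g)
(-21*18)*o(J, -8) = (-21*18)*(8 + 0*(-8)) = -378*(8 + 0) = -378*8 = -3024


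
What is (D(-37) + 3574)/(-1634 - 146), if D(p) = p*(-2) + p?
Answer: -3611/1780 ≈ -2.0287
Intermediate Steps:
D(p) = -p (D(p) = -2*p + p = -p)
(D(-37) + 3574)/(-1634 - 146) = (-1*(-37) + 3574)/(-1634 - 146) = (37 + 3574)/(-1780) = 3611*(-1/1780) = -3611/1780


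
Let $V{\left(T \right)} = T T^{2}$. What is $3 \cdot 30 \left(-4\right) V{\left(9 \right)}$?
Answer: $-262440$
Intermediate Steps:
$V{\left(T \right)} = T^{3}$
$3 \cdot 30 \left(-4\right) V{\left(9 \right)} = 3 \cdot 30 \left(-4\right) 9^{3} = 90 \left(-4\right) 729 = \left(-360\right) 729 = -262440$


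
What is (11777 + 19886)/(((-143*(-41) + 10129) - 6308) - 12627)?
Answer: -31663/2943 ≈ -10.759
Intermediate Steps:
(11777 + 19886)/(((-143*(-41) + 10129) - 6308) - 12627) = 31663/(((5863 + 10129) - 6308) - 12627) = 31663/((15992 - 6308) - 12627) = 31663/(9684 - 12627) = 31663/(-2943) = 31663*(-1/2943) = -31663/2943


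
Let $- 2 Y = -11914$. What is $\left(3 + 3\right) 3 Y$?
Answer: $107226$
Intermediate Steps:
$Y = 5957$ ($Y = \left(- \frac{1}{2}\right) \left(-11914\right) = 5957$)
$\left(3 + 3\right) 3 Y = \left(3 + 3\right) 3 \cdot 5957 = 6 \cdot 3 \cdot 5957 = 18 \cdot 5957 = 107226$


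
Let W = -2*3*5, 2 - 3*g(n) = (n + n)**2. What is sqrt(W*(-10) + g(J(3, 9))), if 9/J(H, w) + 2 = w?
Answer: sqrt(131622)/21 ≈ 17.276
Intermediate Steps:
J(H, w) = 9/(-2 + w)
g(n) = 2/3 - 4*n**2/3 (g(n) = 2/3 - (n + n)**2/3 = 2/3 - 4*n**2/3)
W = -30 (W = -6*5 = -30)
sqrt(W*(-10) + g(J(3, 9))) = sqrt(-30*(-10) + (2/3 - 4*81/(-2 + 9)**2/3)) = sqrt(300 + (2/3 - 4*(9/7)**2/3)) = sqrt(300 + (2/3 - 4/3*81/49)) = sqrt(300 + (2/3 - 108/49)) = sqrt(300 - 226/147) = sqrt(43874/147) = sqrt(131622)/21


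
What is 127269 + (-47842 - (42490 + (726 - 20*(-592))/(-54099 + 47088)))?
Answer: 258977873/7011 ≈ 36939.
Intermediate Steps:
127269 + (-47842 - (42490 + (726 - 20*(-592))/(-54099 + 47088))) = 127269 + (-47842 - (42490 + (726 + 11840)/(-7011))) = 127269 + (-47842 - (42490 + 12566*(-1/7011))) = 127269 + (-47842 - (42490 - 12566/7011)) = 127269 + (-47842 - 1*297884824/7011) = 127269 + (-47842 - 297884824/7011) = 127269 - 633305086/7011 = 258977873/7011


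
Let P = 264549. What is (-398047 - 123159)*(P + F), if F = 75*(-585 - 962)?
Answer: -77411599944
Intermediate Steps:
F = -116025 (F = 75*(-1547) = -116025)
(-398047 - 123159)*(P + F) = (-398047 - 123159)*(264549 - 116025) = -521206*148524 = -77411599944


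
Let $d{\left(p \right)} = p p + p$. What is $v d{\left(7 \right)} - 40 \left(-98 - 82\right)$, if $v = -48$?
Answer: $4512$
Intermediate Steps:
$d{\left(p \right)} = p + p^{2}$ ($d{\left(p \right)} = p^{2} + p = p + p^{2}$)
$v d{\left(7 \right)} - 40 \left(-98 - 82\right) = - 48 \cdot 7 \left(1 + 7\right) - 40 \left(-98 - 82\right) = - 48 \cdot 7 \cdot 8 - 40 \left(-180\right) = \left(-48\right) 56 - -7200 = -2688 + 7200 = 4512$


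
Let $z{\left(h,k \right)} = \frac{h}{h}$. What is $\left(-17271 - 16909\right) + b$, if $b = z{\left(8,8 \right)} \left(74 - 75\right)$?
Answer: $-34181$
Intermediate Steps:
$z{\left(h,k \right)} = 1$
$b = -1$ ($b = 1 \left(74 - 75\right) = 1 \left(-1\right) = -1$)
$\left(-17271 - 16909\right) + b = \left(-17271 - 16909\right) - 1 = -34180 - 1 = -34181$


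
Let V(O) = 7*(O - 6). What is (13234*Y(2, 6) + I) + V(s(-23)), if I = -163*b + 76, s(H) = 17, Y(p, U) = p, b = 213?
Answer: -8098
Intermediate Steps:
I = -34643 (I = -163*213 + 76 = -34719 + 76 = -34643)
V(O) = -42 + 7*O (V(O) = 7*(-6 + O) = -42 + 7*O)
(13234*Y(2, 6) + I) + V(s(-23)) = (13234*2 - 34643) + (-42 + 7*17) = (26468 - 34643) + (-42 + 119) = -8175 + 77 = -8098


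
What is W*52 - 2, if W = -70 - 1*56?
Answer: -6554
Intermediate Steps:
W = -126 (W = -70 - 56 = -126)
W*52 - 2 = -126*52 - 2 = -6552 - 2 = -6554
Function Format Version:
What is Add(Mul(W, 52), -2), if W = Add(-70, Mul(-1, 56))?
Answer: -6554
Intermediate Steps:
W = -126 (W = Add(-70, -56) = -126)
Add(Mul(W, 52), -2) = Add(Mul(-126, 52), -2) = Add(-6552, -2) = -6554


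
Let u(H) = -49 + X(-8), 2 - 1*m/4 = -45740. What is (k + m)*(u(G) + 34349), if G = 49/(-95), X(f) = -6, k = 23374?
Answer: 7076292548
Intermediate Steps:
m = 182968 (m = 8 - 4*(-45740) = 8 + 182960 = 182968)
G = -49/95 (G = 49*(-1/95) = -49/95 ≈ -0.51579)
u(H) = -55 (u(H) = -49 - 6 = -55)
(k + m)*(u(G) + 34349) = (23374 + 182968)*(-55 + 34349) = 206342*34294 = 7076292548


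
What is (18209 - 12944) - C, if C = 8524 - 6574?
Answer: 3315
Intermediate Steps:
C = 1950
(18209 - 12944) - C = (18209 - 12944) - 1*1950 = 5265 - 1950 = 3315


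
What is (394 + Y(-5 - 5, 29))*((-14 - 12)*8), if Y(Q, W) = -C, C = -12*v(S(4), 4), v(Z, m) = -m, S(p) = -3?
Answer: -71968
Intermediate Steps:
C = 48 (C = -(-12)*4 = -12*(-4) = 48)
Y(Q, W) = -48 (Y(Q, W) = -1*48 = -48)
(394 + Y(-5 - 5, 29))*((-14 - 12)*8) = (394 - 48)*((-14 - 12)*8) = 346*(-26*8) = 346*(-208) = -71968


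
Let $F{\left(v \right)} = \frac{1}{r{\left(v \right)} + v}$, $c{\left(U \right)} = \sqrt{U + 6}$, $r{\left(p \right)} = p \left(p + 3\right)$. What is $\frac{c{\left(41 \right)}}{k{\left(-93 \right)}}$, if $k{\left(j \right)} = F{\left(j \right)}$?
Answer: $8277 \sqrt{47} \approx 56744.0$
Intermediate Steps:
$r{\left(p \right)} = p \left(3 + p\right)$
$c{\left(U \right)} = \sqrt{6 + U}$
$F{\left(v \right)} = \frac{1}{v + v \left(3 + v\right)}$ ($F{\left(v \right)} = \frac{1}{v \left(3 + v\right) + v} = \frac{1}{v + v \left(3 + v\right)}$)
$k{\left(j \right)} = \frac{1}{j \left(4 + j\right)}$
$\frac{c{\left(41 \right)}}{k{\left(-93 \right)}} = \frac{\sqrt{6 + 41}}{\frac{1}{-93} \frac{1}{4 - 93}} = \frac{\sqrt{47}}{\left(- \frac{1}{93}\right) \frac{1}{-89}} = \frac{\sqrt{47}}{\left(- \frac{1}{93}\right) \left(- \frac{1}{89}\right)} = \sqrt{47} \frac{1}{\frac{1}{8277}} = \sqrt{47} \cdot 8277 = 8277 \sqrt{47}$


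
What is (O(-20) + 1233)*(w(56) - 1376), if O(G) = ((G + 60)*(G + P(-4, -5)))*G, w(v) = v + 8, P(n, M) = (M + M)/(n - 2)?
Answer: -62581088/3 ≈ -2.0860e+7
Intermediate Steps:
P(n, M) = 2*M/(-2 + n) (P(n, M) = (2*M)/(-2 + n) = 2*M/(-2 + n))
w(v) = 8 + v
O(G) = G*(60 + G)*(5/3 + G) (O(G) = ((G + 60)*(G + 2*(-5)/(-2 - 4)))*G = ((60 + G)*(G + 2*(-5)/(-6)))*G = ((60 + G)*(G + 2*(-5)*(-1/6)))*G = ((60 + G)*(G + 5/3))*G = ((60 + G)*(5/3 + G))*G = G*(60 + G)*(5/3 + G))
(O(-20) + 1233)*(w(56) - 1376) = ((1/3)*(-20)*(300 + 3*(-20)**2 + 185*(-20)) + 1233)*((8 + 56) - 1376) = ((1/3)*(-20)*(300 + 3*400 - 3700) + 1233)*(64 - 1376) = ((1/3)*(-20)*(300 + 1200 - 3700) + 1233)*(-1312) = ((1/3)*(-20)*(-2200) + 1233)*(-1312) = (44000/3 + 1233)*(-1312) = (47699/3)*(-1312) = -62581088/3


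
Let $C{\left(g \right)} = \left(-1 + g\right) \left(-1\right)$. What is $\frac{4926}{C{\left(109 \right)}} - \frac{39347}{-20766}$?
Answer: $- \frac{1361720}{31149} \approx -43.716$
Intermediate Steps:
$C{\left(g \right)} = 1 - g$
$\frac{4926}{C{\left(109 \right)}} - \frac{39347}{-20766} = \frac{4926}{1 - 109} - \frac{39347}{-20766} = \frac{4926}{1 - 109} - - \frac{39347}{20766} = \frac{4926}{-108} + \frac{39347}{20766} = 4926 \left(- \frac{1}{108}\right) + \frac{39347}{20766} = - \frac{821}{18} + \frac{39347}{20766} = - \frac{1361720}{31149}$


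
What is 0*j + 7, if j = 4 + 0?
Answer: 7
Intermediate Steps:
j = 4
0*j + 7 = 0*4 + 7 = 0 + 7 = 7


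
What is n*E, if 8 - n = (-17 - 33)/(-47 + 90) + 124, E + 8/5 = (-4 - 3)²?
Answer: -1170306/215 ≈ -5443.3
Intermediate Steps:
E = 237/5 (E = -8/5 + (-4 - 3)² = -8/5 + (-7)² = -8/5 + 49 = 237/5 ≈ 47.400)
n = -4938/43 (n = 8 - ((-17 - 33)/(-47 + 90) + 124) = 8 - (-50/43 + 124) = 8 - 1*5282/43 = 8 - 5282/43 = -4938/43 ≈ -114.84)
n*E = -4938/43*237/5 = -1170306/215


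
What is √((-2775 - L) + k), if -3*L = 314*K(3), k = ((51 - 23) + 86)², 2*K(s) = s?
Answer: √10378 ≈ 101.87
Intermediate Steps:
K(s) = s/2
k = 12996 (k = (28 + 86)² = 114² = 12996)
L = -157 (L = -314*(½)*3/3 = -314*3/(3*2) = -⅓*471 = -157)
√((-2775 - L) + k) = √((-2775 - 1*(-157)) + 12996) = √((-2775 + 157) + 12996) = √(-2618 + 12996) = √10378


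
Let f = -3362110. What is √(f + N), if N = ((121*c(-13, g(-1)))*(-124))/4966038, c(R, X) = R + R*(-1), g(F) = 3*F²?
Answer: I*√3362110 ≈ 1833.6*I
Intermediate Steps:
c(R, X) = 0 (c(R, X) = R - R = 0)
N = 0 (N = ((121*0)*(-124))/4966038 = (0*(-124))*(1/4966038) = 0*(1/4966038) = 0)
√(f + N) = √(-3362110 + 0) = √(-3362110) = I*√3362110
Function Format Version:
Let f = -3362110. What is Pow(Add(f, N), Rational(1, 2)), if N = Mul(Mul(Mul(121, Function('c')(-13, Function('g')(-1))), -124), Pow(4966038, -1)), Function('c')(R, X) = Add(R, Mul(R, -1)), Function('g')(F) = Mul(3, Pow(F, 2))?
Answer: Mul(I, Pow(3362110, Rational(1, 2))) ≈ Mul(1833.6, I)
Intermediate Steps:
Function('c')(R, X) = 0 (Function('c')(R, X) = Add(R, Mul(-1, R)) = 0)
N = 0 (N = Mul(Mul(Mul(121, 0), -124), Pow(4966038, -1)) = Mul(Mul(0, -124), Rational(1, 4966038)) = Mul(0, Rational(1, 4966038)) = 0)
Pow(Add(f, N), Rational(1, 2)) = Pow(Add(-3362110, 0), Rational(1, 2)) = Pow(-3362110, Rational(1, 2)) = Mul(I, Pow(3362110, Rational(1, 2)))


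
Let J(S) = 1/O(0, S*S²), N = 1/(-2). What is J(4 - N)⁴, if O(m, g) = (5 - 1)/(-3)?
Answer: 81/256 ≈ 0.31641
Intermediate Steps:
N = -½ ≈ -0.50000
O(m, g) = -4/3 (O(m, g) = 4*(-⅓) = -4/3)
J(S) = -¾ (J(S) = 1/(-4/3) = -¾)
J(4 - N)⁴ = (-¾)⁴ = 81/256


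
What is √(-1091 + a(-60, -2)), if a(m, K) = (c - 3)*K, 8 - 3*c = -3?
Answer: I*√9831/3 ≈ 33.05*I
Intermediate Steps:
c = 11/3 (c = 8/3 - ⅓*(-3) = 8/3 + 1 = 11/3 ≈ 3.6667)
a(m, K) = 2*K/3 (a(m, K) = (11/3 - 3)*K = 2*K/3)
√(-1091 + a(-60, -2)) = √(-1091 + (⅔)*(-2)) = √(-1091 - 4/3) = √(-3277/3) = I*√9831/3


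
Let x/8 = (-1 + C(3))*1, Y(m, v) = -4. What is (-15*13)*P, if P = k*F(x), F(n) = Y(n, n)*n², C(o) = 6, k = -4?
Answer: -4992000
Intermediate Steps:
x = 40 (x = 8*((-1 + 6)*1) = 8*(5*1) = 8*5 = 40)
F(n) = -4*n²
P = 25600 (P = -(-16)*40² = -(-16)*1600 = -4*(-6400) = 25600)
(-15*13)*P = -15*13*25600 = -195*25600 = -4992000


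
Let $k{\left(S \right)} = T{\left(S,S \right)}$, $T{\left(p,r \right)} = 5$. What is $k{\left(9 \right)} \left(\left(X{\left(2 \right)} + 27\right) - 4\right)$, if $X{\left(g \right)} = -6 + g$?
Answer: $95$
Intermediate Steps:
$k{\left(S \right)} = 5$
$k{\left(9 \right)} \left(\left(X{\left(2 \right)} + 27\right) - 4\right) = 5 \left(\left(\left(-6 + 2\right) + 27\right) - 4\right) = 5 \left(\left(-4 + 27\right) - 4\right) = 5 \left(23 - 4\right) = 5 \cdot 19 = 95$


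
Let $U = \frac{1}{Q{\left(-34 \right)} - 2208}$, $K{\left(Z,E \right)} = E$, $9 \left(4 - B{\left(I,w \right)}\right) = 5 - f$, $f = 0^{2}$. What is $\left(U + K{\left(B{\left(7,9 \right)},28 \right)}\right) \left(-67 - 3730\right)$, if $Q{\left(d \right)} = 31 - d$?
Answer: $- \frac{227831391}{2143} \approx -1.0631 \cdot 10^{5}$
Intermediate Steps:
$f = 0$
$B{\left(I,w \right)} = \frac{31}{9}$ ($B{\left(I,w \right)} = 4 - \frac{5 - 0}{9} = 4 - \frac{5 + 0}{9} = 4 - \frac{5}{9} = \frac{31}{9}$)
$U = - \frac{1}{2143}$ ($U = \frac{1}{\left(31 - -34\right) - 2208} = \frac{1}{\left(31 + 34\right) - 2208} = \frac{1}{65 - 2208} = \frac{1}{-2143} = - \frac{1}{2143} \approx -0.00046664$)
$\left(U + K{\left(B{\left(7,9 \right)},28 \right)}\right) \left(-67 - 3730\right) = \left(- \frac{1}{2143} + 28\right) \left(-67 - 3730\right) = \frac{60003}{2143} \left(-3797\right) = - \frac{227831391}{2143}$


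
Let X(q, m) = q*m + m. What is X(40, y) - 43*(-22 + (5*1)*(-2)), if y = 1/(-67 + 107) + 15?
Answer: 79681/40 ≈ 1992.0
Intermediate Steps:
y = 601/40 (y = 1/40 + 15 = 601/40 ≈ 15.025)
X(q, m) = m + m*q (X(q, m) = m*q + m = m + m*q)
X(40, y) - 43*(-22 + (5*1)*(-2)) = 601*(1 + 40)/40 - 43*(-22 + (5*1)*(-2)) = (601/40)*41 - 43*(-22 + 5*(-2)) = 24641/40 - 43*(-22 - 10) = 24641/40 - 43*(-32) = 24641/40 + 1376 = 79681/40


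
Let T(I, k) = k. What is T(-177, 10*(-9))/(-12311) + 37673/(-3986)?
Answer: -463433563/49071646 ≈ -9.4440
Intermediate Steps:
T(-177, 10*(-9))/(-12311) + 37673/(-3986) = (10*(-9))/(-12311) + 37673/(-3986) = -90*(-1/12311) + 37673*(-1/3986) = 90/12311 - 37673/3986 = -463433563/49071646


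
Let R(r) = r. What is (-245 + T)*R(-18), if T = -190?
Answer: 7830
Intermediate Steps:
(-245 + T)*R(-18) = (-245 - 190)*(-18) = -435*(-18) = 7830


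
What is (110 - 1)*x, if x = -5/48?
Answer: -545/48 ≈ -11.354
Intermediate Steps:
x = -5/48 (x = -5*1/48 = -5/48 ≈ -0.10417)
(110 - 1)*x = (110 - 1)*(-5/48) = 109*(-5/48) = -545/48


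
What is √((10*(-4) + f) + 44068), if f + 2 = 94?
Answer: 2*√11030 ≈ 210.05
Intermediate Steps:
f = 92 (f = -2 + 94 = 92)
√((10*(-4) + f) + 44068) = √((10*(-4) + 92) + 44068) = √((-40 + 92) + 44068) = √(52 + 44068) = √44120 = 2*√11030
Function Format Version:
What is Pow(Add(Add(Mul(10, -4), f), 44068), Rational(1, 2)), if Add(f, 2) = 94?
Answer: Mul(2, Pow(11030, Rational(1, 2))) ≈ 210.05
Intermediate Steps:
f = 92 (f = Add(-2, 94) = 92)
Pow(Add(Add(Mul(10, -4), f), 44068), Rational(1, 2)) = Pow(Add(Add(Mul(10, -4), 92), 44068), Rational(1, 2)) = Pow(Add(Add(-40, 92), 44068), Rational(1, 2)) = Pow(Add(52, 44068), Rational(1, 2)) = Pow(44120, Rational(1, 2)) = Mul(2, Pow(11030, Rational(1, 2)))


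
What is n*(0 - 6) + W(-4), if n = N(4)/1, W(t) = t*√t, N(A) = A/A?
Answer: -6 - 8*I ≈ -6.0 - 8.0*I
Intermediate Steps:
N(A) = 1
W(t) = t^(3/2)
n = 1 (n = 1/1 = 1*1 = 1)
n*(0 - 6) + W(-4) = 1*(0 - 6) + (-4)^(3/2) = 1*(-6) - 8*I = -6 - 8*I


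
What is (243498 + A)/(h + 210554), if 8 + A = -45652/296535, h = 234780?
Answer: 36101630749/66028558845 ≈ 0.54676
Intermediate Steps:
A = -2417932/296535 (A = -8 - 45652/296535 = -2417932/296535 ≈ -8.1539)
(243498 + A)/(h + 210554) = (243498 - 2417932/296535)/(234780 + 210554) = (72203261498/296535)/445334 = (72203261498/296535)*(1/445334) = 36101630749/66028558845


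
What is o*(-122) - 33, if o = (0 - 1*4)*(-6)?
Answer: -2961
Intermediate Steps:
o = 24 (o = (0 - 4)*(-6) = -4*(-6) = 24)
o*(-122) - 33 = 24*(-122) - 33 = -2928 - 33 = -2961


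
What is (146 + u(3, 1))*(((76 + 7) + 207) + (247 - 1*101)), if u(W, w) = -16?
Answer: 56680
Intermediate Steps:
(146 + u(3, 1))*(((76 + 7) + 207) + (247 - 1*101)) = (146 - 16)*(((76 + 7) + 207) + (247 - 1*101)) = 130*((83 + 207) + (247 - 101)) = 130*(290 + 146) = 130*436 = 56680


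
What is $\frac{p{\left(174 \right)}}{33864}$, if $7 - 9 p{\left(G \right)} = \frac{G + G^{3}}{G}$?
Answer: $- \frac{5045}{50796} \approx -0.099319$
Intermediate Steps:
$p{\left(G \right)} = \frac{7}{9} - \frac{G + G^{3}}{9 G}$ ($p{\left(G \right)} = \frac{7}{9} - \frac{\left(G + G^{3}\right) \frac{1}{G}}{9} = \frac{7}{9} - \frac{\frac{1}{G} \left(G + G^{3}\right)}{9} = \frac{7}{9} - \frac{G + G^{3}}{9 G}$)
$\frac{p{\left(174 \right)}}{33864} = \frac{\frac{2}{3} - \frac{174^{2}}{9}}{33864} = \left(\frac{2}{3} - 3364\right) \frac{1}{33864} = \left(- \frac{10090}{3}\right) \frac{1}{33864} = - \frac{5045}{50796}$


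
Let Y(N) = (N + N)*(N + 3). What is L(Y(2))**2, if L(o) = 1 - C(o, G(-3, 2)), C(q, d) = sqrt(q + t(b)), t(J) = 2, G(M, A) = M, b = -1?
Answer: (1 - sqrt(22))**2 ≈ 13.619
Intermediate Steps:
C(q, d) = sqrt(2 + q) (C(q, d) = sqrt(q + 2) = sqrt(2 + q))
Y(N) = 2*N*(3 + N) (Y(N) = (2*N)*(3 + N) = 2*N*(3 + N))
L(o) = 1 - sqrt(2 + o)
L(Y(2))**2 = (1 - sqrt(2 + 2*2*(3 + 2)))**2 = (1 - sqrt(2 + 2*2*5))**2 = (1 - sqrt(2 + 20))**2 = (1 - sqrt(22))**2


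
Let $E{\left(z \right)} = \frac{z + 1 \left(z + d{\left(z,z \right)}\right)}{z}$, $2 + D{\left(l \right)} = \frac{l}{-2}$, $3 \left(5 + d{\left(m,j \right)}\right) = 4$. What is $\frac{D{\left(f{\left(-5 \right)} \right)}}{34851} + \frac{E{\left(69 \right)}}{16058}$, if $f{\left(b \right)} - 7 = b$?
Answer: $\frac{43795}{1245644442} \approx 3.5159 \cdot 10^{-5}$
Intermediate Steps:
$d{\left(m,j \right)} = - \frac{11}{3}$ ($d{\left(m,j \right)} = -5 + \frac{1}{3} \cdot 4 = -5 + \frac{4}{3} = - \frac{11}{3}$)
$f{\left(b \right)} = 7 + b$
$D{\left(l \right)} = -2 - \frac{l}{2}$ ($D{\left(l \right)} = -2 + \frac{l}{-2} = -2 - \frac{l}{2}$)
$E{\left(z \right)} = \frac{- \frac{11}{3} + 2 z}{z}$ ($E{\left(z \right)} = \frac{z + 1 \left(z - \frac{11}{3}\right)}{z} = \frac{z + 1 \left(- \frac{11}{3} + z\right)}{z} = \frac{z + \left(- \frac{11}{3} + z\right)}{z} = \frac{- \frac{11}{3} + 2 z}{z}$)
$\frac{D{\left(f{\left(-5 \right)} \right)}}{34851} + \frac{E{\left(69 \right)}}{16058} = \frac{-2 - \frac{7 - 5}{2}}{34851} + \frac{2 - \frac{11}{3 \cdot 69}}{16058} = \left(-2 - 1\right) \frac{1}{34851} + \left(2 - \frac{11}{207}\right) \frac{1}{16058} = \left(-3\right) \frac{1}{34851} + \frac{403}{207} \cdot \frac{1}{16058} = - \frac{1}{11617} + \frac{13}{107226} = \frac{43795}{1245644442}$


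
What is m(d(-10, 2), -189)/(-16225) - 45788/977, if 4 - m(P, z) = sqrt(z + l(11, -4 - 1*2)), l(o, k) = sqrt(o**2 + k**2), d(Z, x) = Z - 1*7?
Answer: -742914208/15851825 + I*sqrt(189 - sqrt(157))/16225 ≈ -46.866 + 0.00081875*I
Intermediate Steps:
d(Z, x) = -7 + Z (d(Z, x) = Z - 7 = -7 + Z)
l(o, k) = sqrt(k**2 + o**2)
m(P, z) = 4 - sqrt(z + sqrt(157)) (m(P, z) = 4 - sqrt(z + sqrt((-4 - 1*2)**2 + 11**2)) = 4 - sqrt(z + sqrt((-4 - 2)**2 + 121)) = 4 - sqrt(z + sqrt((-6)**2 + 121)) = 4 - sqrt(z + sqrt(36 + 121)) = 4 - sqrt(z + sqrt(157)))
m(d(-10, 2), -189)/(-16225) - 45788/977 = (4 - sqrt(-189 + sqrt(157)))/(-16225) - 45788/977 = (4 - sqrt(-189 + sqrt(157)))*(-1/16225) - 45788*1/977 = (-4/16225 + sqrt(-189 + sqrt(157))/16225) - 45788/977 = -742914208/15851825 + sqrt(-189 + sqrt(157))/16225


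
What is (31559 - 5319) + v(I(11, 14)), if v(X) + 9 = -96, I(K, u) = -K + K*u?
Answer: 26135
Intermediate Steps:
v(X) = -105 (v(X) = -9 - 96 = -105)
(31559 - 5319) + v(I(11, 14)) = (31559 - 5319) - 105 = 26240 - 105 = 26135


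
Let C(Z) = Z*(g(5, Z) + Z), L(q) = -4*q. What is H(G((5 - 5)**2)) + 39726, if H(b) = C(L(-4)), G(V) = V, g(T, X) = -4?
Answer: 39918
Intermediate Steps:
C(Z) = Z*(-4 + Z)
H(b) = 192 (H(b) = (-4*(-4))*(-4 - 4*(-4)) = 16*(-4 + 16) = 16*12 = 192)
H(G((5 - 5)**2)) + 39726 = 192 + 39726 = 39918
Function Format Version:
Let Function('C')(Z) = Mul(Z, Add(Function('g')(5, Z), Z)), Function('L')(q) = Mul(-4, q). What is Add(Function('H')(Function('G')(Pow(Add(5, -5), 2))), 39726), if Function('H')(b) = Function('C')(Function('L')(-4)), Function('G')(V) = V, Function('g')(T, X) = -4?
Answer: 39918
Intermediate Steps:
Function('C')(Z) = Mul(Z, Add(-4, Z))
Function('H')(b) = 192 (Function('H')(b) = Mul(Mul(-4, -4), Add(-4, Mul(-4, -4))) = Mul(16, Add(-4, 16)) = Mul(16, 12) = 192)
Add(Function('H')(Function('G')(Pow(Add(5, -5), 2))), 39726) = Add(192, 39726) = 39918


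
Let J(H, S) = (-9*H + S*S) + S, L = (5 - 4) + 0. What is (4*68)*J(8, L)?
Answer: -19040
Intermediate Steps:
L = 1 (L = 1 + 0 = 1)
J(H, S) = S + S² - 9*H (J(H, S) = (-9*H + S²) + S = (S² - 9*H) + S = S + S² - 9*H)
(4*68)*J(8, L) = (4*68)*(1 + 1² - 9*8) = 272*(1 + 1 - 72) = 272*(-70) = -19040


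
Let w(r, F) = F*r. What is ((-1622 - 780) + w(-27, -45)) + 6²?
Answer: -1151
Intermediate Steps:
((-1622 - 780) + w(-27, -45)) + 6² = ((-1622 - 780) - 45*(-27)) + 6² = (-2402 + 1215) + 36 = -1187 + 36 = -1151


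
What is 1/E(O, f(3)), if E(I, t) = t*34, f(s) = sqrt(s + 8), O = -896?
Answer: sqrt(11)/374 ≈ 0.0088680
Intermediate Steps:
f(s) = sqrt(8 + s)
E(I, t) = 34*t
1/E(O, f(3)) = 1/(34*sqrt(8 + 3)) = 1/(34*sqrt(11)) = sqrt(11)/374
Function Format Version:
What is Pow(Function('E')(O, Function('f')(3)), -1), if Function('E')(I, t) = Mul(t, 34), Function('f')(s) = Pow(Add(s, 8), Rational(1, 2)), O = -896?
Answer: Mul(Rational(1, 374), Pow(11, Rational(1, 2))) ≈ 0.0088680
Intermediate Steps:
Function('f')(s) = Pow(Add(8, s), Rational(1, 2))
Function('E')(I, t) = Mul(34, t)
Pow(Function('E')(O, Function('f')(3)), -1) = Pow(Mul(34, Pow(Add(8, 3), Rational(1, 2))), -1) = Pow(Mul(34, Pow(11, Rational(1, 2))), -1) = Mul(Rational(1, 374), Pow(11, Rational(1, 2)))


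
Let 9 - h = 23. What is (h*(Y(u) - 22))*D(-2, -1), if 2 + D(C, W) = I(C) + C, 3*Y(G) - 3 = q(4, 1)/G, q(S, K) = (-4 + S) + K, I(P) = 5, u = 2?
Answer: 875/3 ≈ 291.67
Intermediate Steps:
q(S, K) = -4 + K + S
Y(G) = 1 + 1/(3*G) (Y(G) = 1 + ((-4 + 1 + 4)/G)/3 = 1 + (1/G)/3 = 1 + 1/(3*G))
h = -14 (h = 9 - 1*23 = 9 - 23 = -14)
D(C, W) = 3 + C (D(C, W) = -2 + (5 + C) = 3 + C)
(h*(Y(u) - 22))*D(-2, -1) = (-14*((⅓ + 2)/2 - 22))*(3 - 2) = -14*((½)*(7/3) - 22)*1 = -14*(7/6 - 22)*1 = -14*(-125/6)*1 = (875/3)*1 = 875/3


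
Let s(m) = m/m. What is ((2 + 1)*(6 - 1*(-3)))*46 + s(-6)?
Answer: 1243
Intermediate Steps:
s(m) = 1
((2 + 1)*(6 - 1*(-3)))*46 + s(-6) = ((2 + 1)*(6 - 1*(-3)))*46 + 1 = (3*(6 + 3))*46 + 1 = (3*9)*46 + 1 = 27*46 + 1 = 1242 + 1 = 1243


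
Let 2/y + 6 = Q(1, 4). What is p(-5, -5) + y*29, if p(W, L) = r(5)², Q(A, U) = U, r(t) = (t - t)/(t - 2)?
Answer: -29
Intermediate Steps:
r(t) = 0 (r(t) = 0/(-2 + t) = 0)
y = -1 (y = 2/(-6 + 4) = 2/(-2) = 2*(-½) = -1)
p(W, L) = 0 (p(W, L) = 0² = 0)
p(-5, -5) + y*29 = 0 - 1*29 = 0 - 29 = -29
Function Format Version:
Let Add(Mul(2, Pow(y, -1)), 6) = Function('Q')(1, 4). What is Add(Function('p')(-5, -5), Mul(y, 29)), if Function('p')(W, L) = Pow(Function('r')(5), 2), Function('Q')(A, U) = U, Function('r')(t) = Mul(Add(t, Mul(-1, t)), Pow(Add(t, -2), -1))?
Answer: -29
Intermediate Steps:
Function('r')(t) = 0 (Function('r')(t) = Mul(0, Pow(Add(-2, t), -1)) = 0)
y = -1 (y = Mul(2, Pow(Add(-6, 4), -1)) = Mul(2, Pow(-2, -1)) = Mul(2, Rational(-1, 2)) = -1)
Function('p')(W, L) = 0 (Function('p')(W, L) = Pow(0, 2) = 0)
Add(Function('p')(-5, -5), Mul(y, 29)) = Add(0, Mul(-1, 29)) = Add(0, -29) = -29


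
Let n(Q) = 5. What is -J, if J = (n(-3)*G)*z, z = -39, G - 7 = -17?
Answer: -1950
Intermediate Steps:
G = -10 (G = 7 - 17 = -10)
J = 1950 (J = (5*(-10))*(-39) = -50*(-39) = 1950)
-J = -1*1950 = -1950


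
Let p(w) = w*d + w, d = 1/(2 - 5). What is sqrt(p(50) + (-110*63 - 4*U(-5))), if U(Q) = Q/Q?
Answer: I*sqrt(62106)/3 ≈ 83.07*I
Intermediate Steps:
d = -1/3 (d = 1/(-3) = -1/3 ≈ -0.33333)
U(Q) = 1
p(w) = 2*w/3 (p(w) = w*(-1/3) + w = -w/3 + w = 2*w/3)
sqrt(p(50) + (-110*63 - 4*U(-5))) = sqrt((2/3)*50 + (-110*63 - 4*1)) = sqrt(100/3 + (-6930 - 4)) = sqrt(100/3 - 6934) = sqrt(-20702/3) = I*sqrt(62106)/3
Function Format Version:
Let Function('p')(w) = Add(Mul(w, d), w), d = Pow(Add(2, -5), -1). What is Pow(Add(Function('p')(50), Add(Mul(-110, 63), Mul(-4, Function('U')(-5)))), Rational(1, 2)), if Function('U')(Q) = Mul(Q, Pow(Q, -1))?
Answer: Mul(Rational(1, 3), I, Pow(62106, Rational(1, 2))) ≈ Mul(83.070, I)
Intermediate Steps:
d = Rational(-1, 3) (d = Pow(-3, -1) = Rational(-1, 3) ≈ -0.33333)
Function('U')(Q) = 1
Function('p')(w) = Mul(Rational(2, 3), w) (Function('p')(w) = Add(Mul(w, Rational(-1, 3)), w) = Add(Mul(Rational(-1, 3), w), w) = Mul(Rational(2, 3), w))
Pow(Add(Function('p')(50), Add(Mul(-110, 63), Mul(-4, Function('U')(-5)))), Rational(1, 2)) = Pow(Add(Mul(Rational(2, 3), 50), Add(Mul(-110, 63), Mul(-4, 1))), Rational(1, 2)) = Pow(Add(Rational(100, 3), Add(-6930, -4)), Rational(1, 2)) = Pow(Add(Rational(100, 3), -6934), Rational(1, 2)) = Pow(Rational(-20702, 3), Rational(1, 2)) = Mul(Rational(1, 3), I, Pow(62106, Rational(1, 2)))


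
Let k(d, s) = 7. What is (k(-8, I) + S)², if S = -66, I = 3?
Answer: 3481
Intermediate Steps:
(k(-8, I) + S)² = (7 - 66)² = (-59)² = 3481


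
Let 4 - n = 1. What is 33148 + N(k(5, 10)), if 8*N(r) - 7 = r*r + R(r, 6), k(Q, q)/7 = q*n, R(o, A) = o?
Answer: 309501/8 ≈ 38688.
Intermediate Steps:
n = 3 (n = 4 - 1*1 = 4 - 1 = 3)
k(Q, q) = 21*q (k(Q, q) = 7*(q*3) = 7*(3*q) = 21*q)
N(r) = 7/8 + r/8 + r²/8 (N(r) = 7/8 + (r*r + r)/8 = 7/8 + (r² + r)/8 = 7/8 + (r + r²)/8 = 7/8 + (r/8 + r²/8) = 7/8 + r/8 + r²/8)
33148 + N(k(5, 10)) = 33148 + (7/8 + (21*10)/8 + (21*10)²/8) = 33148 + (7/8 + (⅛)*210 + (⅛)*210²) = 33148 + (7/8 + 105/4 + (⅛)*44100) = 33148 + (7/8 + 105/4 + 11025/2) = 33148 + 44317/8 = 309501/8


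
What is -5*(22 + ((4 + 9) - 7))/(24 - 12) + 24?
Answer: 37/3 ≈ 12.333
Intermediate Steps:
-5*(22 + ((4 + 9) - 7))/(24 - 12) + 24 = -5*(22 + (13 - 7))/12 + 24 = -5*(22 + 6)/12 + 24 = -140/12 + 24 = -5*7/3 + 24 = -35/3 + 24 = 37/3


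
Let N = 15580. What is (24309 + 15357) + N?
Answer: 55246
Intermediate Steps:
(24309 + 15357) + N = (24309 + 15357) + 15580 = 39666 + 15580 = 55246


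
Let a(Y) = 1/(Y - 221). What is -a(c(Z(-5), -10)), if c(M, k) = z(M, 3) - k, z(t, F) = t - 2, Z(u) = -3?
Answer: 1/216 ≈ 0.0046296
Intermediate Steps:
z(t, F) = -2 + t
c(M, k) = -2 + M - k (c(M, k) = (-2 + M) - k = -2 + M - k)
a(Y) = 1/(-221 + Y)
-a(c(Z(-5), -10)) = -1/(-221 + (-2 - 3 - 1*(-10))) = -1/(-221 + (-2 - 3 + 10)) = -1/(-221 + 5) = -1/(-216) = -1*(-1/216) = 1/216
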